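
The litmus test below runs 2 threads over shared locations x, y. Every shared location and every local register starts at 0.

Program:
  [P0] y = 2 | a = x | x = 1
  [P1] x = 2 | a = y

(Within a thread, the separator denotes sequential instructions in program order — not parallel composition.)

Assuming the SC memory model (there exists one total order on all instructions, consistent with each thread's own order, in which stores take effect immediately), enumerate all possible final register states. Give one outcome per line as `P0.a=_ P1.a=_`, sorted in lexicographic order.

P0.a=0 P1.a=2
P0.a=2 P1.a=0
P0.a=2 P1.a=2

outcome vector order: (P0.a,P1.a)
|SC outcomes| = 3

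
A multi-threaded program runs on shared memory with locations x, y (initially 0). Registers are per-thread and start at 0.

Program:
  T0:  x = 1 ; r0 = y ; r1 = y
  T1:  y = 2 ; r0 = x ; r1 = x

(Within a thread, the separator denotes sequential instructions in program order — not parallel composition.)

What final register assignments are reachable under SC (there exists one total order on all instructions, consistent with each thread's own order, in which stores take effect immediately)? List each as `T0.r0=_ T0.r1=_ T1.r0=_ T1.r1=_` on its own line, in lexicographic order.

T0.r0=0 T0.r1=0 T1.r0=1 T1.r1=1
T0.r0=0 T0.r1=2 T1.r0=1 T1.r1=1
T0.r0=2 T0.r1=2 T1.r0=0 T1.r1=0
T0.r0=2 T0.r1=2 T1.r0=0 T1.r1=1
T0.r0=2 T0.r1=2 T1.r0=1 T1.r1=1

outcome vector order: (T0.r0,T0.r1,T1.r0,T1.r1)
|SC outcomes| = 5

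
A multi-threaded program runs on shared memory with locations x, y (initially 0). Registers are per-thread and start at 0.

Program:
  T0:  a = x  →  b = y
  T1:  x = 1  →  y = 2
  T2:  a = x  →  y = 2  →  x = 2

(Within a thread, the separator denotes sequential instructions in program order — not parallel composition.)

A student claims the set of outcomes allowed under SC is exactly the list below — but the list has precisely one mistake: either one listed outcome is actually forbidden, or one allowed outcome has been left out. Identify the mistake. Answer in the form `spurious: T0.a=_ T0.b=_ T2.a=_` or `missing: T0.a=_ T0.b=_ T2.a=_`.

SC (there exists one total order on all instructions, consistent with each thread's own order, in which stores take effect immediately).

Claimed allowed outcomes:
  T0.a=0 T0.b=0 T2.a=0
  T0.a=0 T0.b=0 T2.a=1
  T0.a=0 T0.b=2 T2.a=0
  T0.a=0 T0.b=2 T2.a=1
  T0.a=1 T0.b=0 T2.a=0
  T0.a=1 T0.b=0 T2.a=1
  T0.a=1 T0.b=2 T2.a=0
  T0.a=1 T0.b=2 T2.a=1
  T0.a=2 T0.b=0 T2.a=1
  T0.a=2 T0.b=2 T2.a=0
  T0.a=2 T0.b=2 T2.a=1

outcome vector order: (T0.a,T0.b,T2.a)
[SC] allowed = {0/0/0; 0/0/1; 0/2/0; 0/2/1; 1/0/0; 1/0/1; 1/2/0; 1/2/1; 2/2/0; 2/2/1}
claimed∖SC = {2/0/1}

spurious: T0.a=2 T0.b=0 T2.a=1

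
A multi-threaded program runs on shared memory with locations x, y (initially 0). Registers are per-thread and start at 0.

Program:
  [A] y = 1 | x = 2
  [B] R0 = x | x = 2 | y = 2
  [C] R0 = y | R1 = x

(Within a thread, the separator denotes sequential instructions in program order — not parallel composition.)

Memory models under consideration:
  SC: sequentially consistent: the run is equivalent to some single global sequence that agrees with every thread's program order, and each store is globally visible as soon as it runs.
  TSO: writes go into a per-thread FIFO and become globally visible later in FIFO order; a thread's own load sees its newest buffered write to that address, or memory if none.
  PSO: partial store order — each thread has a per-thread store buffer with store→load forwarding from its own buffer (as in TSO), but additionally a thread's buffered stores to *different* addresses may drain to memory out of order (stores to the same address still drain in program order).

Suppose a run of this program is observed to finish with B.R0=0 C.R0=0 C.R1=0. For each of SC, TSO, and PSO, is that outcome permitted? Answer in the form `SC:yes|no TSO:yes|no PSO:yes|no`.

outcome vector order: (B.R0,C.R0,C.R1)
under SC → (0,0,0) (0,0,2) (0,1,0) (0,1,2) (0,2,2) (2,0,0) (2,0,2) (2,1,0) (2,1,2) (2,2,2)
under TSO → (0,0,0) (0,0,2) (0,1,0) (0,1,2) (0,2,2) (2,0,0) (2,0,2) (2,1,0) (2,1,2) (2,2,2)
under PSO → (0,0,0) (0,0,2) (0,1,0) (0,1,2) (0,2,0) (0,2,2) (2,0,0) (2,0,2) (2,1,0) (2,1,2) (2,2,2)
target (0,0,0) ∈ {SC,TSO,PSO}

SC:yes TSO:yes PSO:yes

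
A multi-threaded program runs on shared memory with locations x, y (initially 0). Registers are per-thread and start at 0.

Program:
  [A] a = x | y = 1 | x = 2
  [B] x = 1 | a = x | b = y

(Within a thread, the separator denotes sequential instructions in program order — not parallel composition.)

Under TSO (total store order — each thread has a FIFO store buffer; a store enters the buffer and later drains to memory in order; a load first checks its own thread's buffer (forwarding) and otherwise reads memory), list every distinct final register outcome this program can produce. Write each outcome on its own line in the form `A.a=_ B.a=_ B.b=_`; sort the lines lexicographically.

outcome vector order: (A.a,B.a,B.b)
|TSO outcomes| = 6

A.a=0 B.a=1 B.b=0
A.a=0 B.a=1 B.b=1
A.a=0 B.a=2 B.b=1
A.a=1 B.a=1 B.b=0
A.a=1 B.a=1 B.b=1
A.a=1 B.a=2 B.b=1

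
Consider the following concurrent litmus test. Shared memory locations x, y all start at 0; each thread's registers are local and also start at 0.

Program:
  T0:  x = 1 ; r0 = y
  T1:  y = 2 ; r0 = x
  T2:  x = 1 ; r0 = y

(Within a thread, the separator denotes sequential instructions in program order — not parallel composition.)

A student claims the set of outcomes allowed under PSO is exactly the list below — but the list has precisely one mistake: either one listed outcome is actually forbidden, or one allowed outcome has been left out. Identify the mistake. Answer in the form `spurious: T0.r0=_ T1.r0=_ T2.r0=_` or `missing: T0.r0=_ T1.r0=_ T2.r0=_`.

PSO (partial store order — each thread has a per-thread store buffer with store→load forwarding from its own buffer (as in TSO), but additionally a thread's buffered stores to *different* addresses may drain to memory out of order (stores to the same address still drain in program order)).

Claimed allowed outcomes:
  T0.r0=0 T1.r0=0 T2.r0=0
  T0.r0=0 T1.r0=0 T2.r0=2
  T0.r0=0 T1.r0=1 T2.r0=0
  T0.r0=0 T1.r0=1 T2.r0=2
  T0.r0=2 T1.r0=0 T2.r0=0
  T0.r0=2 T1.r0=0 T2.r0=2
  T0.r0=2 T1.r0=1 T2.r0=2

outcome vector order: (T0.r0,T1.r0,T2.r0)
under PSO → <0 0 0>; <0 0 2>; <0 1 0>; <0 1 2>; <2 0 0>; <2 0 2>; <2 1 0>; <2 1 2>
PSO∖claimed = {<2 1 0>}

missing: T0.r0=2 T1.r0=1 T2.r0=0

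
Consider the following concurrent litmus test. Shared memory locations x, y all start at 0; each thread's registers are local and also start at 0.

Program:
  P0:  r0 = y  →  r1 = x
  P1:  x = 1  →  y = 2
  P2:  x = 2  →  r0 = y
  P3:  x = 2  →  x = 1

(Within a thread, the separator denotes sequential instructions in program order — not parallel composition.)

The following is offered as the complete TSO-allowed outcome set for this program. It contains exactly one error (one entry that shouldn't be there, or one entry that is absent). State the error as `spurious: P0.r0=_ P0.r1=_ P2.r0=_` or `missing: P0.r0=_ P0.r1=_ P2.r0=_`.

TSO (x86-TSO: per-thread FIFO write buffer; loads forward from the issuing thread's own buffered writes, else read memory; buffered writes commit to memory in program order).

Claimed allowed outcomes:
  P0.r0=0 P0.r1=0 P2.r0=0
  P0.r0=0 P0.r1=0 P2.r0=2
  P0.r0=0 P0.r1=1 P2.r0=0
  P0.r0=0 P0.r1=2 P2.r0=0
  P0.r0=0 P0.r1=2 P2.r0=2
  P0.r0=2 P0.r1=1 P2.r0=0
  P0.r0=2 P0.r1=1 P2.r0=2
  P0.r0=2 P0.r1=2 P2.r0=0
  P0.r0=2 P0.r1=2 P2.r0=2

missing: P0.r0=0 P0.r1=1 P2.r0=2

outcome vector order: (P0.r0,P0.r1,P2.r0)
[TSO] allowed = {(0,0,0) (0,0,2) (0,1,0) (0,1,2) (0,2,0) (0,2,2) (2,1,0) (2,1,2) (2,2,0) (2,2,2)}
TSO∖claimed = {(0,1,2)}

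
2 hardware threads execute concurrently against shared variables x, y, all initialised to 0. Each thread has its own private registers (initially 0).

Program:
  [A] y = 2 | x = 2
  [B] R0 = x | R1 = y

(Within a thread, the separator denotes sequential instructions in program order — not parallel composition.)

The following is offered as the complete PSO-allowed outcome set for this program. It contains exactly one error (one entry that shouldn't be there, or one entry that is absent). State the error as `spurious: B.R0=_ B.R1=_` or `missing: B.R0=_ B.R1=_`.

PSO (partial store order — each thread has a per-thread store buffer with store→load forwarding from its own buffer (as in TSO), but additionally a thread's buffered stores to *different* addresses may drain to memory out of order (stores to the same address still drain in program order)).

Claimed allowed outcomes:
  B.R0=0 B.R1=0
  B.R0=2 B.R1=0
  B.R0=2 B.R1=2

missing: B.R0=0 B.R1=2

outcome vector order: (B.R0,B.R1)
PSO (4): 00; 02; 20; 22
PSO∖claimed = {02}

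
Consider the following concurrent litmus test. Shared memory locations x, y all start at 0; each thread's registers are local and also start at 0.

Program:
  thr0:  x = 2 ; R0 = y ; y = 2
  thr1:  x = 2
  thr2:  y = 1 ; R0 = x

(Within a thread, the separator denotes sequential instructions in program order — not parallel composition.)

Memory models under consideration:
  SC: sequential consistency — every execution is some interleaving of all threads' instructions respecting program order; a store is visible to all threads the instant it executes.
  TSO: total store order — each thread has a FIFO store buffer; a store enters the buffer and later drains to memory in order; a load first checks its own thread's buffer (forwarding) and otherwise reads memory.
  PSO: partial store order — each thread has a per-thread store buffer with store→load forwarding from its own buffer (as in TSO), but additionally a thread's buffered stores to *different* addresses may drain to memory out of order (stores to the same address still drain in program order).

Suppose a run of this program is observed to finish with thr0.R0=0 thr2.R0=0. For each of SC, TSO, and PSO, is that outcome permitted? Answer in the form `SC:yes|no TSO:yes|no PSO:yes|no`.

SC:no TSO:yes PSO:yes

outcome vector order: (thr0.R0,thr2.R0)
under SC → (0,2); (1,0); (1,2)
under TSO → (0,0); (0,2); (1,0); (1,2)
under PSO → (0,0); (0,2); (1,0); (1,2)
target (0,0) ∈ {TSO,PSO}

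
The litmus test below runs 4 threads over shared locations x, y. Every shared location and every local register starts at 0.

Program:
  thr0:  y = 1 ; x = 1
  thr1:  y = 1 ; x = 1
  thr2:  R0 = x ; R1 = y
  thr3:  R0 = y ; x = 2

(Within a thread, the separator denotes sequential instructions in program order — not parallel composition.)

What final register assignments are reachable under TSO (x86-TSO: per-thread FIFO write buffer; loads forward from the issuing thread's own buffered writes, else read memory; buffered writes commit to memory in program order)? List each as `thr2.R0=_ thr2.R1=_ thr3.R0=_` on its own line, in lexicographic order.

outcome vector order: (thr2.R0,thr2.R1,thr3.R0)
|TSO outcomes| = 9

thr2.R0=0 thr2.R1=0 thr3.R0=0
thr2.R0=0 thr2.R1=0 thr3.R0=1
thr2.R0=0 thr2.R1=1 thr3.R0=0
thr2.R0=0 thr2.R1=1 thr3.R0=1
thr2.R0=1 thr2.R1=1 thr3.R0=0
thr2.R0=1 thr2.R1=1 thr3.R0=1
thr2.R0=2 thr2.R1=0 thr3.R0=0
thr2.R0=2 thr2.R1=1 thr3.R0=0
thr2.R0=2 thr2.R1=1 thr3.R0=1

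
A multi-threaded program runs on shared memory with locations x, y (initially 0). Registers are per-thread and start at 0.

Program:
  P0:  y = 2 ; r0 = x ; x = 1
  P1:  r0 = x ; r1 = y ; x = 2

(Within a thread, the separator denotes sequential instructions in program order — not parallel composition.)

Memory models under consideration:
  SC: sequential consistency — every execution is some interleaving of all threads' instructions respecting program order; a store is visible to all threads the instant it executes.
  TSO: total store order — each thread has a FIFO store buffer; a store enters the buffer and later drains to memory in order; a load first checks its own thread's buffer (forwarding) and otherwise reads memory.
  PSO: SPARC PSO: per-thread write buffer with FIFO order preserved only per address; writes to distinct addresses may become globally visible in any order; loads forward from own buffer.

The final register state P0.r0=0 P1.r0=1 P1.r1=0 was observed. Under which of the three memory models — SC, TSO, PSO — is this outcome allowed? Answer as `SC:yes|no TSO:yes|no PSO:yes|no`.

SC:no TSO:no PSO:yes

outcome vector order: (P0.r0,P1.r0,P1.r1)
[SC] allowed = {0/0/0, 0/0/2, 0/1/2, 2/0/0, 2/0/2}
[TSO] allowed = {0/0/0, 0/0/2, 0/1/2, 2/0/0, 2/0/2}
[PSO] allowed = {0/0/0, 0/0/2, 0/1/0, 0/1/2, 2/0/0, 2/0/2}
target 0/1/0 ∈ {PSO}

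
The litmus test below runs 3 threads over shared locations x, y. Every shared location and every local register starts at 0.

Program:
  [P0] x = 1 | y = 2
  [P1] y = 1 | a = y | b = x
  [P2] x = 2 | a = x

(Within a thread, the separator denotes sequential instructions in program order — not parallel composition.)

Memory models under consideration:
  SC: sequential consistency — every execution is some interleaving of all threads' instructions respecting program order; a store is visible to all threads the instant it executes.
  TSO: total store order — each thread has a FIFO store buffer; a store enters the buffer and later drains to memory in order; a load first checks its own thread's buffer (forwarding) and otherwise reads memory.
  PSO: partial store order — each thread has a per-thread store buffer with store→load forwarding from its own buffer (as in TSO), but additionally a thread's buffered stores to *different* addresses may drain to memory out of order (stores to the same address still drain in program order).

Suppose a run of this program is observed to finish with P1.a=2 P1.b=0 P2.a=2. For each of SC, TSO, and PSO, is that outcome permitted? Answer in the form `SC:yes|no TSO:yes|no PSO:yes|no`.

SC:no TSO:no PSO:yes

outcome vector order: (P1.a,P1.b,P2.a)
[SC] allowed = {101 102 111 112 121 122 211 212 222}
[TSO] allowed = {101 102 111 112 121 122 211 212 222}
[PSO] allowed = {101 102 111 112 121 122 201 202 211 212 221 222}
target 202 ∈ {PSO}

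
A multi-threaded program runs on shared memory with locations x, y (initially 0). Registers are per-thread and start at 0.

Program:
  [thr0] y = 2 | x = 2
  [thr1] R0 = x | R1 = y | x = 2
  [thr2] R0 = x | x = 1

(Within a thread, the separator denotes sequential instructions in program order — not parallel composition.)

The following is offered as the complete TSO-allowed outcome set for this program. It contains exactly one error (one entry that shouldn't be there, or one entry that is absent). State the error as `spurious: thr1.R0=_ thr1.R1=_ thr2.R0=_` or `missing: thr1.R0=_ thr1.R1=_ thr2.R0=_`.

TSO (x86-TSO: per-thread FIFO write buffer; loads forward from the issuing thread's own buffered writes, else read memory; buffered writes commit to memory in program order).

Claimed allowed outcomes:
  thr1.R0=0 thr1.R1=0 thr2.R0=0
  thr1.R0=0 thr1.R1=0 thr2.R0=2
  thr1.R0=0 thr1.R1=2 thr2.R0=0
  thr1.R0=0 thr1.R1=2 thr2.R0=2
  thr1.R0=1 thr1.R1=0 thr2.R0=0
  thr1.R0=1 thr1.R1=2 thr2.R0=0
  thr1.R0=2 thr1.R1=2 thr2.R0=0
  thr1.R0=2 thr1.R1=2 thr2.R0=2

missing: thr1.R0=1 thr1.R1=2 thr2.R0=2

outcome vector order: (thr1.R0,thr1.R1,thr2.R0)
TSO: 9 outcomes — {0/0/0; 0/0/2; 0/2/0; 0/2/2; 1/0/0; 1/2/0; 1/2/2; 2/2/0; 2/2/2}
TSO∖claimed = {1/2/2}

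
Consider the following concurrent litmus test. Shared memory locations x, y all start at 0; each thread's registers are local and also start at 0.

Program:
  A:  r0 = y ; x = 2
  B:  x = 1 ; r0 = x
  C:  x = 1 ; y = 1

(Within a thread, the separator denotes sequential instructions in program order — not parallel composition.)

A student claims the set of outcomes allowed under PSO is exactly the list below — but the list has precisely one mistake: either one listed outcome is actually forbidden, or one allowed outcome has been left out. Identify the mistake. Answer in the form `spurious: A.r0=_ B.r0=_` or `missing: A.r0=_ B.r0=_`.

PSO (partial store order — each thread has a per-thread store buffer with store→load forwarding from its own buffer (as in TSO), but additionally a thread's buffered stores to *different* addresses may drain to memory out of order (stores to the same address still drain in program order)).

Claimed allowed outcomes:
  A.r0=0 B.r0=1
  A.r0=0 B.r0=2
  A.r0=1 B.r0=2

outcome vector order: (A.r0,B.r0)
PSO (4): 01, 02, 11, 12
PSO∖claimed = {11}

missing: A.r0=1 B.r0=1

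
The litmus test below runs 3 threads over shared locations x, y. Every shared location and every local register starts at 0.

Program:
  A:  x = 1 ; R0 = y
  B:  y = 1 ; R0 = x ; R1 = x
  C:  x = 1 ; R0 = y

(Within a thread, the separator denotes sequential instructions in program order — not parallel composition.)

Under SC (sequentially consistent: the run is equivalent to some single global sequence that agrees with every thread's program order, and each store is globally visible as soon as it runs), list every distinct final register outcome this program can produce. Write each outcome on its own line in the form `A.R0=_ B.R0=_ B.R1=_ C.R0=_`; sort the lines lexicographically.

outcome vector order: (A.R0,B.R0,B.R1,C.R0)
|SC outcomes| = 6

A.R0=0 B.R0=1 B.R1=1 C.R0=0
A.R0=0 B.R0=1 B.R1=1 C.R0=1
A.R0=1 B.R0=0 B.R1=0 C.R0=1
A.R0=1 B.R0=0 B.R1=1 C.R0=1
A.R0=1 B.R0=1 B.R1=1 C.R0=0
A.R0=1 B.R0=1 B.R1=1 C.R0=1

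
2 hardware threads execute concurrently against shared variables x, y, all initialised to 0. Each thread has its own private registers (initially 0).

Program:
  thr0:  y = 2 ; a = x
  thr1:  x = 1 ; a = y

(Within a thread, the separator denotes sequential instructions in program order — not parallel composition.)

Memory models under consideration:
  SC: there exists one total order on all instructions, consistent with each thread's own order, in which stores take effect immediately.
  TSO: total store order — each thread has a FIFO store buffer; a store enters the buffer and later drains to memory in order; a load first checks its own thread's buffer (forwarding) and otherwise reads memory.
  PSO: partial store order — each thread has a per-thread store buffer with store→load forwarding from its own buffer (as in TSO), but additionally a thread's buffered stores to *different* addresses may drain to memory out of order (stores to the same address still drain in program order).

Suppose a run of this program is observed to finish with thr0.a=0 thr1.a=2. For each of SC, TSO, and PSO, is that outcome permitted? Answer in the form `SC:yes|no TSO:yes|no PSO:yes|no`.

SC:yes TSO:yes PSO:yes

outcome vector order: (thr0.a,thr1.a)
[SC] allowed = {02, 10, 12}
[TSO] allowed = {00, 02, 10, 12}
[PSO] allowed = {00, 02, 10, 12}
target 02 ∈ {SC,TSO,PSO}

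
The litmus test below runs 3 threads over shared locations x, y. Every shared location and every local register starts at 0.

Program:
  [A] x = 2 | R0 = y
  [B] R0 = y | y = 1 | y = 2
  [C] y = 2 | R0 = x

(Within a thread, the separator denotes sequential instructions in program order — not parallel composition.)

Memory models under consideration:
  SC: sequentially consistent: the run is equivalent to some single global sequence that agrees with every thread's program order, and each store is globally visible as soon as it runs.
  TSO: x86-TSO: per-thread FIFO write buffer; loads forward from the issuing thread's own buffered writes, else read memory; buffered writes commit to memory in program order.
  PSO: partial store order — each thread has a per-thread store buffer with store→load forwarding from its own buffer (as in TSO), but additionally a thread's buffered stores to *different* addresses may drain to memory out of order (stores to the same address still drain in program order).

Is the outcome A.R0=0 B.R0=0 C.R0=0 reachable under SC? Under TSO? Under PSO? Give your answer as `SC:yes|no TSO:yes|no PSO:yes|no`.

outcome vector order: (A.R0,B.R0,C.R0)
[SC] allowed = {0/0/2, 0/2/2, 1/0/0, 1/0/2, 1/2/0, 1/2/2, 2/0/0, 2/0/2, 2/2/0, 2/2/2}
[TSO] allowed = {0/0/0, 0/0/2, 0/2/0, 0/2/2, 1/0/0, 1/0/2, 1/2/0, 1/2/2, 2/0/0, 2/0/2, 2/2/0, 2/2/2}
[PSO] allowed = {0/0/0, 0/0/2, 0/2/0, 0/2/2, 1/0/0, 1/0/2, 1/2/0, 1/2/2, 2/0/0, 2/0/2, 2/2/0, 2/2/2}
target 0/0/0 ∈ {TSO,PSO}

SC:no TSO:yes PSO:yes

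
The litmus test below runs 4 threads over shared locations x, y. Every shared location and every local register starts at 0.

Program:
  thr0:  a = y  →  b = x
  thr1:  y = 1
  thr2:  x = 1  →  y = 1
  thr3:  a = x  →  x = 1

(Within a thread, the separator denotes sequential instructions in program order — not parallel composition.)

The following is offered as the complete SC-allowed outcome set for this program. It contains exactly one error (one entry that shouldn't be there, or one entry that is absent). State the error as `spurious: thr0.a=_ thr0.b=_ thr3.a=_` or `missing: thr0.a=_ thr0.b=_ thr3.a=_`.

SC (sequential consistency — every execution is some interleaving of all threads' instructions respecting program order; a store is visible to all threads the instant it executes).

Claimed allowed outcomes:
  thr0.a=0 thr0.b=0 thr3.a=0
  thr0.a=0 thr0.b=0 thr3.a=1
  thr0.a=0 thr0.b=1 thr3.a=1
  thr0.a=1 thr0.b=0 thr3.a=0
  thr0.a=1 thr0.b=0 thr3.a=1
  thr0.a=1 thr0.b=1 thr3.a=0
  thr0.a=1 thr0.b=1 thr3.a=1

missing: thr0.a=0 thr0.b=1 thr3.a=0

outcome vector order: (thr0.a,thr0.b,thr3.a)
SC (8): <0 0 0>; <0 0 1>; <0 1 0>; <0 1 1>; <1 0 0>; <1 0 1>; <1 1 0>; <1 1 1>
SC∖claimed = {<0 1 0>}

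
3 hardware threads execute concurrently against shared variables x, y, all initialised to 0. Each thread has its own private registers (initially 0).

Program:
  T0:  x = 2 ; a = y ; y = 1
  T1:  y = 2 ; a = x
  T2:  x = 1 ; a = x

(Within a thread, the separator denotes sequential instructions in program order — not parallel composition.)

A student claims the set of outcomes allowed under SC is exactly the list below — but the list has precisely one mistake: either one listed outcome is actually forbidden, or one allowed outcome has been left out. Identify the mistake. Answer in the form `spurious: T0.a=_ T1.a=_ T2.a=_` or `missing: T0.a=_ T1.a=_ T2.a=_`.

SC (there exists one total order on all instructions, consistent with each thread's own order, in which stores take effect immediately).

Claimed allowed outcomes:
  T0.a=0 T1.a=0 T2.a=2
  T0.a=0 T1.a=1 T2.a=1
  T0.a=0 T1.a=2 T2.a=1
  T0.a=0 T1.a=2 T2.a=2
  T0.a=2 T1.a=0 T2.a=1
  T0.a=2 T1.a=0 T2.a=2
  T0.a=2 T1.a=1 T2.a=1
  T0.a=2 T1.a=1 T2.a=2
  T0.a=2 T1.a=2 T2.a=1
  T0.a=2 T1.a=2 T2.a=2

outcome vector order: (T0.a,T1.a,T2.a)
[SC] allowed = {0/1/1; 0/2/1; 0/2/2; 2/0/1; 2/0/2; 2/1/1; 2/1/2; 2/2/1; 2/2/2}
claimed∖SC = {0/0/2}

spurious: T0.a=0 T1.a=0 T2.a=2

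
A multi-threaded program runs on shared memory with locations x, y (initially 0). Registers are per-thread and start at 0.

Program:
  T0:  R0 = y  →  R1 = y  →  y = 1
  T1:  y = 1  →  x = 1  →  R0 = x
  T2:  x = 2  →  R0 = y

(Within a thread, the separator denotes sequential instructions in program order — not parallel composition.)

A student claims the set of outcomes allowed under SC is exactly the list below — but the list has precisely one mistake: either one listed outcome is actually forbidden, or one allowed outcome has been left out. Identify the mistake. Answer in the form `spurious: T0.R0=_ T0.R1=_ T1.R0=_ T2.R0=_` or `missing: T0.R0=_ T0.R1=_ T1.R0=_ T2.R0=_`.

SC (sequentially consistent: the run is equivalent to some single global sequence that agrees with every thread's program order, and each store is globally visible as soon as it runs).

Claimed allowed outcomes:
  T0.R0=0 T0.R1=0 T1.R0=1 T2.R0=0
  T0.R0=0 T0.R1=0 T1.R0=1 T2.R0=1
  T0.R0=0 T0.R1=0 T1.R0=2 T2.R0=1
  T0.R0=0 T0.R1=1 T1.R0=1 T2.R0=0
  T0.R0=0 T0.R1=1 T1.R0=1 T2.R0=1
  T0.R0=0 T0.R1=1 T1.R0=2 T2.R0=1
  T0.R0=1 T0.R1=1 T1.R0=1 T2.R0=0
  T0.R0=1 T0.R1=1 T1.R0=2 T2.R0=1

outcome vector order: (T0.R0,T0.R1,T1.R0,T2.R0)
SC: 9 outcomes — {<0 0 1 0>; <0 0 1 1>; <0 0 2 1>; <0 1 1 0>; <0 1 1 1>; <0 1 2 1>; <1 1 1 0>; <1 1 1 1>; <1 1 2 1>}
SC∖claimed = {<1 1 1 1>}

missing: T0.R0=1 T0.R1=1 T1.R0=1 T2.R0=1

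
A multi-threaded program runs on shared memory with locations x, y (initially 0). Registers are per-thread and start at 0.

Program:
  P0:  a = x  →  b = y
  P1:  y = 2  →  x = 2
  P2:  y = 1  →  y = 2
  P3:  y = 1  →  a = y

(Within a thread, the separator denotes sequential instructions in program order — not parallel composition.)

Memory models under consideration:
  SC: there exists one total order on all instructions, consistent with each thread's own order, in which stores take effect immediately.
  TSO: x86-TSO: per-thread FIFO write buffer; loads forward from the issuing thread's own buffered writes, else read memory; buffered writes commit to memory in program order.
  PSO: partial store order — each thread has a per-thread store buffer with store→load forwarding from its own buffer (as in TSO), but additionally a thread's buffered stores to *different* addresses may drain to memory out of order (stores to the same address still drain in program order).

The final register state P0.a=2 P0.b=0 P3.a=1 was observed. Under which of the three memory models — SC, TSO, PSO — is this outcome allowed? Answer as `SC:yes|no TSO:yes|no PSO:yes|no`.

outcome vector order: (P0.a,P0.b,P3.a)
under SC → <0 0 1> <0 0 2> <0 1 1> <0 1 2> <0 2 1> <0 2 2> <2 1 1> <2 1 2> <2 2 1> <2 2 2>
under TSO → <0 0 1> <0 0 2> <0 1 1> <0 1 2> <0 2 1> <0 2 2> <2 1 1> <2 1 2> <2 2 1> <2 2 2>
under PSO → <0 0 1> <0 0 2> <0 1 1> <0 1 2> <0 2 1> <0 2 2> <2 0 1> <2 0 2> <2 1 1> <2 1 2> <2 2 1> <2 2 2>
target <2 0 1> ∈ {PSO}

SC:no TSO:no PSO:yes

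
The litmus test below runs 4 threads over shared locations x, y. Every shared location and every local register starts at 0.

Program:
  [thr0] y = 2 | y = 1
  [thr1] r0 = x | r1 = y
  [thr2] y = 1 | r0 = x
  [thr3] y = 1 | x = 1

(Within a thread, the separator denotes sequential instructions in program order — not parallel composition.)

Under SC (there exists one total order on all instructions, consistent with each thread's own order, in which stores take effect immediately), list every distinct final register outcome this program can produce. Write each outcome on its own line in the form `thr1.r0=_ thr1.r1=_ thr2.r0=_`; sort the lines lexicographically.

thr1.r0=0 thr1.r1=0 thr2.r0=0
thr1.r0=0 thr1.r1=0 thr2.r0=1
thr1.r0=0 thr1.r1=1 thr2.r0=0
thr1.r0=0 thr1.r1=1 thr2.r0=1
thr1.r0=0 thr1.r1=2 thr2.r0=0
thr1.r0=0 thr1.r1=2 thr2.r0=1
thr1.r0=1 thr1.r1=1 thr2.r0=0
thr1.r0=1 thr1.r1=1 thr2.r0=1
thr1.r0=1 thr1.r1=2 thr2.r0=0
thr1.r0=1 thr1.r1=2 thr2.r0=1

outcome vector order: (thr1.r0,thr1.r1,thr2.r0)
|SC outcomes| = 10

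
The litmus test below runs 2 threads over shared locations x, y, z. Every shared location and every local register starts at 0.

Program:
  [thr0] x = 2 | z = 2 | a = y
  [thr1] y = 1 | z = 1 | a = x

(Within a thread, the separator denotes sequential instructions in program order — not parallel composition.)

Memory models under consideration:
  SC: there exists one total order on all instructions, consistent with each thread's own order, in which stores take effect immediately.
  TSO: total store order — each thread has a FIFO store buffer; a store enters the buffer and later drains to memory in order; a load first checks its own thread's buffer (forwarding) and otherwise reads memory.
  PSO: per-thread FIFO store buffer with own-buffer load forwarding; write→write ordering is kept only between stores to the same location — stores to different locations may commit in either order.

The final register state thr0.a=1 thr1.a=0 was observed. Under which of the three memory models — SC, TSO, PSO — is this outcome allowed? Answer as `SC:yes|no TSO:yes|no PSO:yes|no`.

outcome vector order: (thr0.a,thr1.a)
[SC] allowed = {(0,2) (1,0) (1,2)}
[TSO] allowed = {(0,0) (0,2) (1,0) (1,2)}
[PSO] allowed = {(0,0) (0,2) (1,0) (1,2)}
target (1,0) ∈ {SC,TSO,PSO}

SC:yes TSO:yes PSO:yes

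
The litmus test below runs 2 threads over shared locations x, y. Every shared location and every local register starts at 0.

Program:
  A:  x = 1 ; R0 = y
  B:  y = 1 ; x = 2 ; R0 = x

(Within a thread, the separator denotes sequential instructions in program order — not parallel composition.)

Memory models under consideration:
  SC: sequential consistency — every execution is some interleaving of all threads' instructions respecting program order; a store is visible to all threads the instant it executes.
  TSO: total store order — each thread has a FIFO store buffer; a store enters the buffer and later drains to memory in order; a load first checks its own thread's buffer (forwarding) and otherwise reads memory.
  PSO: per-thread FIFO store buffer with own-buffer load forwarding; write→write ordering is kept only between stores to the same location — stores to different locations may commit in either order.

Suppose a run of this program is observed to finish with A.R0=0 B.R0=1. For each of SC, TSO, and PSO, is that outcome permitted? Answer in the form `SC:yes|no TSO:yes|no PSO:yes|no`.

outcome vector order: (A.R0,B.R0)
[SC] allowed = {<0 2> <1 1> <1 2>}
[TSO] allowed = {<0 1> <0 2> <1 1> <1 2>}
[PSO] allowed = {<0 1> <0 2> <1 1> <1 2>}
target <0 1> ∈ {TSO,PSO}

SC:no TSO:yes PSO:yes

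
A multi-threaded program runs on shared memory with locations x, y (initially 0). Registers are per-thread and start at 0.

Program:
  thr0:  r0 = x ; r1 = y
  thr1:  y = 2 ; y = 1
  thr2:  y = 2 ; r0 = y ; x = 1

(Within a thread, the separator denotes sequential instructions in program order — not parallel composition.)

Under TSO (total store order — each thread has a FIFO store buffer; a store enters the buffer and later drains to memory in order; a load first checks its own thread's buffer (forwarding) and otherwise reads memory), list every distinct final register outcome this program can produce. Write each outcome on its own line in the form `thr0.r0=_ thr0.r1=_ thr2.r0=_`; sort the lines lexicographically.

outcome vector order: (thr0.r0,thr0.r1,thr2.r0)
|TSO outcomes| = 9

thr0.r0=0 thr0.r1=0 thr2.r0=1
thr0.r0=0 thr0.r1=0 thr2.r0=2
thr0.r0=0 thr0.r1=1 thr2.r0=1
thr0.r0=0 thr0.r1=1 thr2.r0=2
thr0.r0=0 thr0.r1=2 thr2.r0=1
thr0.r0=0 thr0.r1=2 thr2.r0=2
thr0.r0=1 thr0.r1=1 thr2.r0=1
thr0.r0=1 thr0.r1=1 thr2.r0=2
thr0.r0=1 thr0.r1=2 thr2.r0=2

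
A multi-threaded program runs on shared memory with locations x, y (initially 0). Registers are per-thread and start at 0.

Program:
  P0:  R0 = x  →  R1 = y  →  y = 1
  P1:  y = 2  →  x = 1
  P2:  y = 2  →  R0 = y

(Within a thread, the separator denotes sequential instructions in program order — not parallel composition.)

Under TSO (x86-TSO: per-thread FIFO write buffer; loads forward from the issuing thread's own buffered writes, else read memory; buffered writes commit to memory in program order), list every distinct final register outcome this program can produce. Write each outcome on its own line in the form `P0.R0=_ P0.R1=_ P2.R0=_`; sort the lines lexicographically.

P0.R0=0 P0.R1=0 P2.R0=1
P0.R0=0 P0.R1=0 P2.R0=2
P0.R0=0 P0.R1=2 P2.R0=1
P0.R0=0 P0.R1=2 P2.R0=2
P0.R0=1 P0.R1=2 P2.R0=1
P0.R0=1 P0.R1=2 P2.R0=2

outcome vector order: (P0.R0,P0.R1,P2.R0)
|TSO outcomes| = 6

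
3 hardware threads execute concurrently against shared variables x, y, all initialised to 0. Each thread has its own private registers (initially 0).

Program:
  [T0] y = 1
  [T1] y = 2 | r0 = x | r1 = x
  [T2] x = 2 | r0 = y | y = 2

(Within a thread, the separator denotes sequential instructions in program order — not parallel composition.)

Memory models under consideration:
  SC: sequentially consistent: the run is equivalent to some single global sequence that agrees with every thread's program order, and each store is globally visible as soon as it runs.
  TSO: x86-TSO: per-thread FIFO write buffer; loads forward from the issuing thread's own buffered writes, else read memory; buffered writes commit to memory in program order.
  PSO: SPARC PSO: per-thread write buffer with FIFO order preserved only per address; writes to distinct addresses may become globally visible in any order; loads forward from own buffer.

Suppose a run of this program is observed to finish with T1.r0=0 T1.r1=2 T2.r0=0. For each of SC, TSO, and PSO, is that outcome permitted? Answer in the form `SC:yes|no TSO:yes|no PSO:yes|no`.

outcome vector order: (T1.r0,T1.r1,T2.r0)
SC (7): (0,0,1), (0,0,2), (0,2,1), (0,2,2), (2,2,0), (2,2,1), (2,2,2)
TSO (9): (0,0,0), (0,0,1), (0,0,2), (0,2,0), (0,2,1), (0,2,2), (2,2,0), (2,2,1), (2,2,2)
PSO (9): (0,0,0), (0,0,1), (0,0,2), (0,2,0), (0,2,1), (0,2,2), (2,2,0), (2,2,1), (2,2,2)
target (0,2,0) ∈ {TSO,PSO}

SC:no TSO:yes PSO:yes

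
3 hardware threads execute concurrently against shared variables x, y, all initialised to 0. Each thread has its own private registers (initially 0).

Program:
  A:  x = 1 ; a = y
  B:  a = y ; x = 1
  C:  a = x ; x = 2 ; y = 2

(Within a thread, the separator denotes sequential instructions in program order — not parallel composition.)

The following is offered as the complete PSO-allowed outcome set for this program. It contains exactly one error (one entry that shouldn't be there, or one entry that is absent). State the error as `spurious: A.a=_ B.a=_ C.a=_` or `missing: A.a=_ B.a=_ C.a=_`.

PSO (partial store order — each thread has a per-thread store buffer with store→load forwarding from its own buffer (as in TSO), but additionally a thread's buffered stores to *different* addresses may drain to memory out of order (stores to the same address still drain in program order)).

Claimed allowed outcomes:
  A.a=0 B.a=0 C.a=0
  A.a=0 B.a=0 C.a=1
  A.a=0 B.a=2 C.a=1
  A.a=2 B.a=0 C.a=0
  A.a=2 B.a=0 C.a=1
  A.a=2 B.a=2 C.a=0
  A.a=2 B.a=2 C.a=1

outcome vector order: (A.a,B.a,C.a)
PSO (8): 000, 001, 020, 021, 200, 201, 220, 221
PSO∖claimed = {020}

missing: A.a=0 B.a=2 C.a=0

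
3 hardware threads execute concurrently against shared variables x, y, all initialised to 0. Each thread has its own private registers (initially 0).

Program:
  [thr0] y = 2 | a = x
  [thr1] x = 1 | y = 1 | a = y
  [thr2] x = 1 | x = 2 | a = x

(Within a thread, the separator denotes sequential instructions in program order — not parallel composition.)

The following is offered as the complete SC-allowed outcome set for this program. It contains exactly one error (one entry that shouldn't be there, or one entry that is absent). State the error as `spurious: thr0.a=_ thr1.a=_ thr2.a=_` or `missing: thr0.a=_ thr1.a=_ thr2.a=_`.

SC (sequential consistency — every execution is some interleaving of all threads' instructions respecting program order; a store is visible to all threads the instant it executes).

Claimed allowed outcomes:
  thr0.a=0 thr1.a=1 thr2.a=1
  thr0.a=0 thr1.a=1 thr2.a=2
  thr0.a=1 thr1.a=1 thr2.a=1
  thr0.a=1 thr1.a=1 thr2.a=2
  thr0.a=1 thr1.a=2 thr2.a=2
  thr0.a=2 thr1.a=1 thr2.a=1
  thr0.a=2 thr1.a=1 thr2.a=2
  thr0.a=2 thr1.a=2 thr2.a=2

missing: thr0.a=1 thr1.a=2 thr2.a=1

outcome vector order: (thr0.a,thr1.a,thr2.a)
[SC] allowed = {(0,1,1); (0,1,2); (1,1,1); (1,1,2); (1,2,1); (1,2,2); (2,1,1); (2,1,2); (2,2,2)}
SC∖claimed = {(1,2,1)}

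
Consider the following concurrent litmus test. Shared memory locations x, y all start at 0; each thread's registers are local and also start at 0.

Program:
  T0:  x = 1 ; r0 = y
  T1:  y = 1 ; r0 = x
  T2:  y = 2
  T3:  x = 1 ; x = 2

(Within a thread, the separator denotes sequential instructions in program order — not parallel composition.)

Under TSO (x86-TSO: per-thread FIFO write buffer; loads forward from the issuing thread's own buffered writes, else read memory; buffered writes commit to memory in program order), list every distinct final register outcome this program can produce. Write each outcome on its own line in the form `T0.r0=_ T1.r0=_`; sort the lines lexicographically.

T0.r0=0 T1.r0=0
T0.r0=0 T1.r0=1
T0.r0=0 T1.r0=2
T0.r0=1 T1.r0=0
T0.r0=1 T1.r0=1
T0.r0=1 T1.r0=2
T0.r0=2 T1.r0=0
T0.r0=2 T1.r0=1
T0.r0=2 T1.r0=2

outcome vector order: (T0.r0,T1.r0)
|TSO outcomes| = 9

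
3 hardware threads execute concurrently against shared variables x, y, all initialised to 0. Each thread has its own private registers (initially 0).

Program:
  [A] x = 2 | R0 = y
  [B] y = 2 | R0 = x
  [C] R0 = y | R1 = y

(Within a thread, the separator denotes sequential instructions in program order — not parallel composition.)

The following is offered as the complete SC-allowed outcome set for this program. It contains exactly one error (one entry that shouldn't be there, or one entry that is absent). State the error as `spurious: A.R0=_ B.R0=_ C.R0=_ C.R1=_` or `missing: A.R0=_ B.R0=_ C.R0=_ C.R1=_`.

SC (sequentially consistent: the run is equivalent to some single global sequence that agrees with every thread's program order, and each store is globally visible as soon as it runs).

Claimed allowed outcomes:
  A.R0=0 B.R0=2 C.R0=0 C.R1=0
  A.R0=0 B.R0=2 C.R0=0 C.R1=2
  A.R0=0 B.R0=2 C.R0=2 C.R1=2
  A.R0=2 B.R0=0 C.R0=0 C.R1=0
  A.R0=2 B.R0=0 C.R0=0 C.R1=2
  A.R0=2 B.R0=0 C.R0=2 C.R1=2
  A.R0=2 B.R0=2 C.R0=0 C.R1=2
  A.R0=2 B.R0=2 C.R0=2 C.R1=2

outcome vector order: (A.R0,B.R0,C.R0,C.R1)
[SC] allowed = {0200, 0202, 0222, 2000, 2002, 2022, 2200, 2202, 2222}
SC∖claimed = {2200}

missing: A.R0=2 B.R0=2 C.R0=0 C.R1=0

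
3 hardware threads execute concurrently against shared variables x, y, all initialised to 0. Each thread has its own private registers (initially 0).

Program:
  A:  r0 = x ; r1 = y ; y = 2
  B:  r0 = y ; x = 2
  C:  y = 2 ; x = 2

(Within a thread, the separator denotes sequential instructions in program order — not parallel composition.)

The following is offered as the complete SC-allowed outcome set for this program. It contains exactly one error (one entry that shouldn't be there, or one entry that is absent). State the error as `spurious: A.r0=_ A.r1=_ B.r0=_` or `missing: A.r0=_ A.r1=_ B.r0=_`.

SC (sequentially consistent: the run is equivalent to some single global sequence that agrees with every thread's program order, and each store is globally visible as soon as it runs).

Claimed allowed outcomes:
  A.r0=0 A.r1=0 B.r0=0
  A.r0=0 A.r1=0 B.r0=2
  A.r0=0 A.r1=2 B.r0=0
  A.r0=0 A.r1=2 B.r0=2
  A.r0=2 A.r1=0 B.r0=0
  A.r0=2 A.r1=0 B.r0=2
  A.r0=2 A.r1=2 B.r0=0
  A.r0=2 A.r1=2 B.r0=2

outcome vector order: (A.r0,A.r1,B.r0)
[SC] allowed = {0/0/0, 0/0/2, 0/2/0, 0/2/2, 2/0/0, 2/2/0, 2/2/2}
claimed∖SC = {2/0/2}

spurious: A.r0=2 A.r1=0 B.r0=2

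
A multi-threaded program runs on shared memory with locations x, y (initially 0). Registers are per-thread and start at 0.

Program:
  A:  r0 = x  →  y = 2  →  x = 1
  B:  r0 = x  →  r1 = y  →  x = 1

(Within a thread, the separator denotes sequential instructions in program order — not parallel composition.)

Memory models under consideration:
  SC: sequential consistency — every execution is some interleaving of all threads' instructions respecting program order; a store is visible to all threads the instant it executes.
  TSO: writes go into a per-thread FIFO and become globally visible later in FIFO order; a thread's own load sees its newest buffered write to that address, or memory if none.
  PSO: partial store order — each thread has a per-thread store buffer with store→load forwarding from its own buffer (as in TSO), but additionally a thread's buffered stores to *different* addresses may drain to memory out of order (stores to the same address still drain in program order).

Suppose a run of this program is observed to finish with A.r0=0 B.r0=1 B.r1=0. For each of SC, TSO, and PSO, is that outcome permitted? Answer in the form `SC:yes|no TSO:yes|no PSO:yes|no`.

outcome vector order: (A.r0,B.r0,B.r1)
[SC] allowed = {0/0/0; 0/0/2; 0/1/2; 1/0/0}
[TSO] allowed = {0/0/0; 0/0/2; 0/1/2; 1/0/0}
[PSO] allowed = {0/0/0; 0/0/2; 0/1/0; 0/1/2; 1/0/0}
target 0/1/0 ∈ {PSO}

SC:no TSO:no PSO:yes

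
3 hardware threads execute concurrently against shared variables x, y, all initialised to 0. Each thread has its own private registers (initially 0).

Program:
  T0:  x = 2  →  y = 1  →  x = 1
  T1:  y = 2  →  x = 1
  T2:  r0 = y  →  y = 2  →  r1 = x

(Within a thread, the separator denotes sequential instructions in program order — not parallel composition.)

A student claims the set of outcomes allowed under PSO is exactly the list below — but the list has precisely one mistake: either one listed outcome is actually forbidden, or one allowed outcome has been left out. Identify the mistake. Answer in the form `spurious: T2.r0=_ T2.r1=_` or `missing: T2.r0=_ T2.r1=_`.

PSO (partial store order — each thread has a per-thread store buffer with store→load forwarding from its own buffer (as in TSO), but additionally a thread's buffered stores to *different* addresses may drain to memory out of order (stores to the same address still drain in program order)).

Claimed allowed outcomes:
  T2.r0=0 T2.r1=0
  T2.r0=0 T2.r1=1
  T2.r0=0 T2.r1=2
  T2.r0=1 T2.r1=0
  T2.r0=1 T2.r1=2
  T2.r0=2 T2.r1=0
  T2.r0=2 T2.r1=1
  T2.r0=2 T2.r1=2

outcome vector order: (T2.r0,T2.r1)
[PSO] allowed = {(0,0), (0,1), (0,2), (1,0), (1,1), (1,2), (2,0), (2,1), (2,2)}
PSO∖claimed = {(1,1)}

missing: T2.r0=1 T2.r1=1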